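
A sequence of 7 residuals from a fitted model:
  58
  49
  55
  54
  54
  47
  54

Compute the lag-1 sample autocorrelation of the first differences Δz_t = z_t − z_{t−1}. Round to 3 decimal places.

First differences Δz: -9, 6, -1, 0, -7, 7
Mean of differences = -0.6667
Numerator Σ(Δz_t−Δz̄)(Δz_{t+1}−Δz̄) = -110.7778
Denominator Σ(Δz_t−Δz̄)² = 213.3333
r_1(Δz) = -110.7778 / 213.3333 = -0.519

-0.519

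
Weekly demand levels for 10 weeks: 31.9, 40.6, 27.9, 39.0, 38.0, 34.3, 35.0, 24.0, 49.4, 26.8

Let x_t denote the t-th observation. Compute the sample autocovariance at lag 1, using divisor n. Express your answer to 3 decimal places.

Mean x̄ = (31.9 + 40.6 + 27.9 + 39.0 + 38.0 + 34.3 + 35.0 + 24.0 + 49.4 + 26.8)/10 = 34.6900
Σ_{t=1}^{9}(x_t−x̄)(x_{t+1}−x̄) = -349.6541
γ_1 = -349.6541 / 10 = -34.965

-34.965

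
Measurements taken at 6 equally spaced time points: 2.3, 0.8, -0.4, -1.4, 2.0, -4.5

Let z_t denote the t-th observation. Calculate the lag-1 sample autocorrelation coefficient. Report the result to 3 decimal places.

Mean z̄ = (2.3 + 0.8 − 0.4 − 1.4 + 2.0 − 4.5)/6 = -0.2000
Deviations from mean: 2.5000, 1.0000, -0.2000, -1.2000, 2.2000, -4.3000
Σ(z_t−z̄)(z_{t+1}−z̄) = (2.5000) + (-0.2000) + (0.2400) + (-2.6400) + (-9.4600) = -9.5600
Denominator Σ(z_t−z̄)² = 32.0600
r_1 = -9.5600 / 32.0600 = -0.298

-0.298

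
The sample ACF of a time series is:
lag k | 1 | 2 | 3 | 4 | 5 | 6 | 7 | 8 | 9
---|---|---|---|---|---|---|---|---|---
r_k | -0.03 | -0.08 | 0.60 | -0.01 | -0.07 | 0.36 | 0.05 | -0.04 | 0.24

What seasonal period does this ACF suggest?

The largest autocorrelation is r_3 = 0.60, with weaker echoes at lags 6 (0.36) and 9 (0.24); the remaining lags stay at or below 0.05.
The dominant spike at lag 3 indicates a seasonal period of 3.

3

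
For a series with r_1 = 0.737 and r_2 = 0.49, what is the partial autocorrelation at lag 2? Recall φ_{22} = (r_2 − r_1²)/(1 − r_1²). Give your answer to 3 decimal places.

φ_{22} = (r_2 − r_1²) / (1 − r_1²)
r_1² = (0.737)² = 0.543169
Numerator = 0.49 − 0.5432 = -0.0532; denominator = 1 − 0.5432 = 0.4568
φ_{22} = -0.0532 / 0.4568 = -0.116

-0.116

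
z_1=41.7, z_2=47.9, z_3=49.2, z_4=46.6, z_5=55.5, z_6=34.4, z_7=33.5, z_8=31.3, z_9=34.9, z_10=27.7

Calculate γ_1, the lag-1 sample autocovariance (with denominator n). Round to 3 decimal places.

Mean z̄ = (41.7 + 47.9 + 49.2 + 46.6 + 55.5 + 34.4 + 33.5 + 31.3 + 34.9 + 27.7)/10 = 40.2700
Σ_{t=1}^{9}(z_t−z̄)(z_{t+1}−z̄) = 358.7161
γ_1 = 358.7161 / 10 = 35.872

35.872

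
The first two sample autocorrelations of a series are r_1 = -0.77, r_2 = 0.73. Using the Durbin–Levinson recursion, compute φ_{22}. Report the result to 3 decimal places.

0.337

φ_{22} = (r_2 − r_1²) / (1 − r_1²)
r_1² = (-0.77)² = 0.5929
Numerator = 0.73 − 0.5929 = 0.1371; denominator = 1 − 0.5929 = 0.4071
φ_{22} = 0.1371 / 0.4071 = 0.337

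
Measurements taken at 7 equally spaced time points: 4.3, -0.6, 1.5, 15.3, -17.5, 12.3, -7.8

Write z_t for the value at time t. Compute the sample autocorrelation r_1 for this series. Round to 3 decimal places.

-0.748

Mean z̄ = (4.3 − 0.6 + 1.5 + 15.3 − 17.5 + 12.3 − 7.8)/7 = 1.0714
Numerator Σ_{t=1}^{6}(z_t−z̄)(z_{t+1}−z̄) = -572.4037
Denominator Σ(z_t−z̄)² = 765.5343
r_1 = -572.4037 / 765.5343 = -0.748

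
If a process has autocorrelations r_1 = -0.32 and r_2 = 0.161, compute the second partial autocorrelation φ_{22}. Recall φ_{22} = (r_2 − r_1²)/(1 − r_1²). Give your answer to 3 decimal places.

0.065

φ_{22} = (r_2 − r_1²) / (1 − r_1²)
r_1² = (-0.32)² = 0.1024
Numerator = 0.161 − 0.1024 = 0.0586; denominator = 1 − 0.1024 = 0.8976
φ_{22} = 0.0586 / 0.8976 = 0.065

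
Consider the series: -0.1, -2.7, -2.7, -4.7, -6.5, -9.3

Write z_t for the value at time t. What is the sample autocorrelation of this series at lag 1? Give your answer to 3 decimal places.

0.389

Mean z̄ = (-0.1 − 2.7 − 2.7 − 4.7 − 6.5 − 9.3)/6 = -4.3333
Deviations from mean: 4.2333, 1.6333, 1.6333, -0.3667, -2.1667, -4.9667
Numerator Σ_{t=1}^{5}(z_t−z̄)(z_{t+1}−z̄) = 20.5389
Denominator Σ(z_t−z̄)² = 52.7533
r_1 = 20.5389 / 52.7533 = 0.389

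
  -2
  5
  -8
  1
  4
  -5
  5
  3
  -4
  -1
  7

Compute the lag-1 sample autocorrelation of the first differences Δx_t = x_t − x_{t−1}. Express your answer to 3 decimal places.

First differences Δx: 7, -13, 9, 3, -9, 10, -2, -7, 3, 8
Mean of differences = 0.9000
Numerator Σ(Δx_t−Δx̄)(Δx_{t+1}−Δx̄) = -296.4100
Denominator Σ(Δx_t−Δx̄)² = 606.9000
r_1(Δx) = -296.4100 / 606.9000 = -0.488

-0.488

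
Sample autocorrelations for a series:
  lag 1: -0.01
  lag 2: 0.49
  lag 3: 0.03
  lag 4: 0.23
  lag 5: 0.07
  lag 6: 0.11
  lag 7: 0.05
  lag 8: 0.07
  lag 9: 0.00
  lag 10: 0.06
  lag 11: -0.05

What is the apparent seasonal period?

2

The largest autocorrelation is r_2 = 0.49, with a weaker echo at lag 4 (0.23); the remaining lags stay at or below 0.11.
The dominant spike at lag 2 indicates a seasonal period of 2.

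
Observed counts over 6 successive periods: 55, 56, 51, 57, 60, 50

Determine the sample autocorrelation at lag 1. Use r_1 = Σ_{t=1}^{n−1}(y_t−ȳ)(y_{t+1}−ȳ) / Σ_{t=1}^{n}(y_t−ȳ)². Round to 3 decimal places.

-0.372

Mean ȳ = (55 + 56 + 51 + 57 + 60 + 50)/6 = 54.8333
Deviations from mean: 0.1667, 1.1667, -3.8333, 2.1667, 5.1667, -4.8333
Numerator Σ_{t=1}^{5}(y_t−ȳ)(y_{t+1}−ȳ) = -26.3611
Denominator Σ(y_t−ȳ)² = 70.8333
r_1 = -26.3611 / 70.8333 = -0.372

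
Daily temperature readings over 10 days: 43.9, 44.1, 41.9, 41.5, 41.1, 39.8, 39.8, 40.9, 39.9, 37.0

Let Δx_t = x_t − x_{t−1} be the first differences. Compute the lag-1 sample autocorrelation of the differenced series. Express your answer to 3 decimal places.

First differences Δx: 0.2, -2.2, -0.4, -0.4, -1.3, 0.0, 1.1, -1.0, -2.9
Mean of differences = -0.7667
Numerator Σ(Δx_t−Δx̄)(Δx_{t+1}−Δx̄) = -0.8878
Denominator Σ(Δx_t−Δx̄)² = 12.2200
r_1(Δx) = -0.8878 / 12.2200 = -0.073

-0.073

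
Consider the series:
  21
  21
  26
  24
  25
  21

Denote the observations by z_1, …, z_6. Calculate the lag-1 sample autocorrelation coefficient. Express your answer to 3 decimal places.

Mean z̄ = (21 + 21 + 26 + 24 + 25 + 21)/6 = 23.0000
Deviations from mean: -2.0000, -2.0000, 3.0000, 1.0000, 2.0000, -2.0000
Σ(z_t−z̄)(z_{t+1}−z̄) = (4.0000) + (-6.0000) + (3.0000) + (2.0000) + (-4.0000) = -1.0000
Denominator Σ(z_t−z̄)² = 26.0000
r_1 = -1.0000 / 26.0000 = -0.038

-0.038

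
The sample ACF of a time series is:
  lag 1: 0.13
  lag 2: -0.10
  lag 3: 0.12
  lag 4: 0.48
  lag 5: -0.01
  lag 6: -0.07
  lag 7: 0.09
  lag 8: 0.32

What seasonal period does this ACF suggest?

The largest autocorrelation is r_4 = 0.48, with a weaker echo at lag 8 (0.32); the remaining lags stay at or below 0.13.
The dominant spike at lag 4 indicates a seasonal period of 4.

4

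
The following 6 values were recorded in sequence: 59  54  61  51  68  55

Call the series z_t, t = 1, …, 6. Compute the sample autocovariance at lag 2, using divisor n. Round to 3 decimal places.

Mean z̄ = (59 + 54 + 61 + 51 + 68 + 55)/6 = 58.0000
Deviations: 1.0000, -4.0000, 3.0000, -7.0000, 10.0000, -3.0000
Σ_{t=1}^{4}(z_t−z̄)(z_{t+2}−z̄) = 82.0000
γ_2 = 82.0000 / 6 = 13.667

13.667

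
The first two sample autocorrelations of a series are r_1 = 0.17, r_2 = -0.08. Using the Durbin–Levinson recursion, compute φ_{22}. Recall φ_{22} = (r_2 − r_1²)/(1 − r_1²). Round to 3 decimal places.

φ_{22} = (r_2 − r_1²) / (1 − r_1²)
r_1² = (0.17)² = 0.0289
Numerator = -0.08 − 0.0289 = -0.1089; denominator = 1 − 0.0289 = 0.9711
φ_{22} = -0.1089 / 0.9711 = -0.112

-0.112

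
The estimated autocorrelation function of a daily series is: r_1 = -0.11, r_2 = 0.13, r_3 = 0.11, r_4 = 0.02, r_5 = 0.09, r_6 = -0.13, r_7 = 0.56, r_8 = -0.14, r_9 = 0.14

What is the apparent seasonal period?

The largest autocorrelation is r_7 = 0.56; the remaining lags stay at or below 0.14.
The dominant spike at lag 7 indicates a seasonal period of 7.

7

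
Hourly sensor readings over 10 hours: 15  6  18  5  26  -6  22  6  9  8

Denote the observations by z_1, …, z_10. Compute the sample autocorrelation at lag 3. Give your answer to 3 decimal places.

Mean z̄ = (15 + 6 + 18 + 5 + 26 − 6 + 22 + 6 + 9 + 8)/10 = 10.9000
Σ(z_t−z̄)(z_{t+3}−z̄) = (-24.1900) + (-73.9900) + (-119.9900) + (-65.4900) + (-73.9900) + (32.1100) + (-32.1900) = -357.7300
Denominator Σ(z_t−z̄)² = 798.9000
r_3 = -357.7300 / 798.9000 = -0.448

-0.448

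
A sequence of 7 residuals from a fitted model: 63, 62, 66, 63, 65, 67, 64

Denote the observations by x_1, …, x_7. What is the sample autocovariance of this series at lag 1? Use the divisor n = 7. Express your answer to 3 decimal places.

Mean x̄ = (63 + 62 + 66 + 63 + 65 + 67 + 64)/7 = 64.2857
Deviations: -1.2857, -2.2857, 1.7143, -1.2857, 0.7143, 2.7143, -0.2857
Σ_{t=1}^{6}(x_t−x̄)(x_{t+1}−x̄) = -2.9388
γ_1 = -2.9388 / 7 = -0.420

-0.420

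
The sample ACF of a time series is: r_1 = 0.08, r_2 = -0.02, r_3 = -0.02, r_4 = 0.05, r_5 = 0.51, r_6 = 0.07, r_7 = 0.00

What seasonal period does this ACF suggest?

5

The largest autocorrelation is r_5 = 0.51; the remaining lags stay at or below 0.08.
The dominant spike at lag 5 indicates a seasonal period of 5.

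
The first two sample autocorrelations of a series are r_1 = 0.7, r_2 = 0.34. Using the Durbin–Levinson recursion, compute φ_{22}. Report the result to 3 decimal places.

φ_{22} = (r_2 − r_1²) / (1 − r_1²)
r_1² = (0.7)² = 0.49
Numerator = 0.34 − 0.4900 = -0.1500; denominator = 1 − 0.4900 = 0.5100
φ_{22} = -0.1500 / 0.5100 = -0.294

-0.294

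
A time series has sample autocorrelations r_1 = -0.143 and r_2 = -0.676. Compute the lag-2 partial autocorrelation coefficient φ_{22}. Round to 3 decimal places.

φ_{22} = (r_2 − r_1²) / (1 − r_1²)
r_1² = (-0.143)² = 0.020449
Numerator = -0.676 − 0.0204 = -0.6964; denominator = 1 − 0.0204 = 0.9796
φ_{22} = -0.6964 / 0.9796 = -0.711

-0.711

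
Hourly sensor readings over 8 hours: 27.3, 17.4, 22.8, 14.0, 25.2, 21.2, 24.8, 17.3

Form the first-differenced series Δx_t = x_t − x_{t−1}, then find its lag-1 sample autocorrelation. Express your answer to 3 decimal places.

-0.691

First differences Δx: -9.9, 5.4, -8.8, 11.2, -4.0, 3.6, -7.5
Mean of differences = -1.4286
Numerator Σ(Δx_t−Δx̄)(Δx_{t+1}−Δx̄) = -277.2094
Denominator Σ(Δx_t−Δx̄)² = 400.9743
r_1(Δx) = -277.2094 / 400.9743 = -0.691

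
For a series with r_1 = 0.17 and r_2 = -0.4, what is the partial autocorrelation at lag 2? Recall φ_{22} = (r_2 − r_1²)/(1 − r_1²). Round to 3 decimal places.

φ_{22} = (r_2 − r_1²) / (1 − r_1²)
r_1² = (0.17)² = 0.0289
Numerator = -0.4 − 0.0289 = -0.4289; denominator = 1 − 0.0289 = 0.9711
φ_{22} = -0.4289 / 0.9711 = -0.442

-0.442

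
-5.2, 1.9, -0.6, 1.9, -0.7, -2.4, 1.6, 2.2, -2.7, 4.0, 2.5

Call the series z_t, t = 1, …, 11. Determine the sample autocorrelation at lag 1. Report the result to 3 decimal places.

Mean z̄ = (-5.2 + 1.9 − 0.6 + 1.9 − 0.7 − 2.4 + 1.6 + 2.2 − 2.7 + 4.0 + 2.5)/11 = 0.2273
Numerator Σ_{t=1}^{10}(z_t−z̄)(z_{t+1}−z̄) = -20.1035
Denominator Σ(z_t−z̄)² = 77.2418
r_1 = -20.1035 / 77.2418 = -0.260

-0.260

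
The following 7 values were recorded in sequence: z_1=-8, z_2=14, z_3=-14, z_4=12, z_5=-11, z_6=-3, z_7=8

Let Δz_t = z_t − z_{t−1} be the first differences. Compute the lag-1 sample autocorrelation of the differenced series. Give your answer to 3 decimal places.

-0.765

First differences Δz: 22, -28, 26, -23, 8, 11
Mean of differences = 2.6667
Numerator Σ(Δz_t−Δz̄)(Δz_{t+1}−Δz̄) = -1999.7778
Denominator Σ(Δz_t−Δz̄)² = 2615.3333
r_1(Δz) = -1999.7778 / 2615.3333 = -0.765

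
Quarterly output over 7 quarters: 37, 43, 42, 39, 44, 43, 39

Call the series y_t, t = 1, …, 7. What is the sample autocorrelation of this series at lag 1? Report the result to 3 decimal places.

Mean ȳ = (37 + 43 + 42 + 39 + 44 + 43 + 39)/7 = 41.0000
Deviations from mean: -4.0000, 2.0000, 1.0000, -2.0000, 3.0000, 2.0000, -2.0000
Numerator Σ_{t=1}^{6}(y_t−ȳ)(y_{t+1}−ȳ) = -12.0000
Denominator Σ(y_t−ȳ)² = 42.0000
r_1 = -12.0000 / 42.0000 = -0.286

-0.286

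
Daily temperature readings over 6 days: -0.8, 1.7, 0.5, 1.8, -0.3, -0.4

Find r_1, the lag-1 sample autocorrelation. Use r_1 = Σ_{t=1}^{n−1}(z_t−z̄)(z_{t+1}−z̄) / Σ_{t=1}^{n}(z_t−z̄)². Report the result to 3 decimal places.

Mean z̄ = (-0.8 + 1.7 + 0.5 + 1.8 − 0.3 − 0.4)/6 = 0.4167
Deviations from mean: -1.2167, 1.2833, 0.0833, 1.3833, -0.7167, -0.8167
Numerator Σ_{t=1}^{5}(z_t−z̄)(z_{t+1}−z̄) = -1.7453
Denominator Σ(z_t−z̄)² = 6.2283
r_1 = -1.7453 / 6.2283 = -0.280

-0.280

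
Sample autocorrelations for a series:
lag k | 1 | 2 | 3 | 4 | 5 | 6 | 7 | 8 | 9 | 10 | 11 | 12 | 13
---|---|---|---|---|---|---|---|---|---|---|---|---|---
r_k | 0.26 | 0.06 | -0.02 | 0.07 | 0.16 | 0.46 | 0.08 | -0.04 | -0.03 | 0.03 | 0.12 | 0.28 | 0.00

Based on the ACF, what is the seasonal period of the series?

The largest autocorrelation is r_6 = 0.46, with a weaker echo at lag 12 (0.28); the remaining lags stay at or below 0.26. The elevated value at lag 1 (0.26), dropping to 0.06 at lag 2, reflects decaying short-term dependence rather than seasonality.
The dominant spike at lag 6 indicates a seasonal period of 6.

6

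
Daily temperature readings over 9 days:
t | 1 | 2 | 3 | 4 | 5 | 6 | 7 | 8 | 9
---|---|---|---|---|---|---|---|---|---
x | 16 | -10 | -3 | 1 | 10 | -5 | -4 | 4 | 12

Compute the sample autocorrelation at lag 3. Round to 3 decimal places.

Mean x̄ = (16 − 10 − 3 + 1 + 10 − 5 − 4 + 4 + 12)/9 = 2.3333
Σ(x_t−x̄)(x_{t+3}−x̄) = (-18.2222) + (-94.5556) + (39.1111) + (8.4444) + (12.7778) + (-70.8889) = -123.3333
Denominator Σ(x_t−x̄)² = 618.0000
r_3 = -123.3333 / 618.0000 = -0.200

-0.200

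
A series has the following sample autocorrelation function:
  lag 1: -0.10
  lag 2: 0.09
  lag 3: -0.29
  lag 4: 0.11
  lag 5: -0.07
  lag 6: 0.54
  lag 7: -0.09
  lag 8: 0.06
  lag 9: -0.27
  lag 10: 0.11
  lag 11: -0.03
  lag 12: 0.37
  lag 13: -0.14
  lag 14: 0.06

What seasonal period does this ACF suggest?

6

The largest autocorrelation is r_6 = 0.54, with a weaker echo at lag 12 (0.37); the remaining lags stay at or below 0.11.
The dominant spike at lag 6 indicates a seasonal period of 6.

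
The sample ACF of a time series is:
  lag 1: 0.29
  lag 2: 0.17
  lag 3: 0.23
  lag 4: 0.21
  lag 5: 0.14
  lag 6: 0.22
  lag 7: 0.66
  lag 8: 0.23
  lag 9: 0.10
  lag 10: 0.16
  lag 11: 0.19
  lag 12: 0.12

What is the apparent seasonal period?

The largest autocorrelation is r_7 = 0.66; the remaining lags stay at or below 0.29. The elevated value at lag 1 (0.29), dropping to 0.17 at lag 2, reflects decaying short-term dependence rather than seasonality.
The dominant spike at lag 7 indicates a seasonal period of 7.

7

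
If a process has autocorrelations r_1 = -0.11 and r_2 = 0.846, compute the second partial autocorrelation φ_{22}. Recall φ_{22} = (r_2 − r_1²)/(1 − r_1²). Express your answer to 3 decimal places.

0.844

φ_{22} = (r_2 − r_1²) / (1 − r_1²)
r_1² = (-0.11)² = 0.0121
Numerator = 0.846 − 0.0121 = 0.8339; denominator = 1 − 0.0121 = 0.9879
φ_{22} = 0.8339 / 0.9879 = 0.844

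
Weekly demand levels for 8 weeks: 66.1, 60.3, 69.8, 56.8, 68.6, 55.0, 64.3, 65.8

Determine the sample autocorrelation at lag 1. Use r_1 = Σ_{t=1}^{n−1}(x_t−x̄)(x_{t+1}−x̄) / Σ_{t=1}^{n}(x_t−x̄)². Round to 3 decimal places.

Mean x̄ = (66.1 + 60.3 + 69.8 + 56.8 + 68.6 + 55.0 + 64.3 + 65.8)/8 = 63.3375
Deviations from mean: 2.7625, -3.0375, 6.4625, -6.5375, 5.2625, -8.3375, 0.9625, 2.4625
Σ(x_t−x̄)(x_{t+1}−x̄) = (-8.3911) + (-19.6298) + (-42.2486) + (-34.4036) + (-43.8761) + (-8.0248) + (2.3702) = -154.2039
Denominator Σ(x_t−x̄)² = 205.5588
r_1 = -154.2039 / 205.5588 = -0.750

-0.750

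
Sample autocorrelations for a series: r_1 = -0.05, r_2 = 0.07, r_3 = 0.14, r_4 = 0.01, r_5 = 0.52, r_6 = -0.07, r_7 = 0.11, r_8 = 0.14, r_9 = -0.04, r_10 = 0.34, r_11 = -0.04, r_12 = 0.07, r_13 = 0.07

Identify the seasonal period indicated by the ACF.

5

The largest autocorrelation is r_5 = 0.52, with a weaker echo at lag 10 (0.34); the remaining lags stay at or below 0.14.
The dominant spike at lag 5 indicates a seasonal period of 5.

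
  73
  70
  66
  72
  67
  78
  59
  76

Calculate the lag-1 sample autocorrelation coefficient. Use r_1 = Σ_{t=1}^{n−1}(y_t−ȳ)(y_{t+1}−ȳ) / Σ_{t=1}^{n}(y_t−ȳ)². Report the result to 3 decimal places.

Mean ȳ = (73 + 70 + 66 + 72 + 67 + 78 + 59 + 76)/8 = 70.1250
Deviations from mean: 2.8750, -0.1250, -4.1250, 1.8750, -3.1250, 7.8750, -11.1250, 5.8750
Numerator Σ_{t=1}^{7}(y_t−ȳ)(y_{t+1}−ȳ) = -191.0156
Denominator Σ(y_t−ȳ)² = 258.8750
r_1 = -191.0156 / 258.8750 = -0.738

-0.738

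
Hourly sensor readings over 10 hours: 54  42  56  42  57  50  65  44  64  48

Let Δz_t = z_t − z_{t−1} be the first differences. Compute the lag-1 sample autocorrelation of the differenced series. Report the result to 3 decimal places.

First differences Δz: -12, 14, -14, 15, -7, 15, -21, 20, -16
Mean of differences = -0.6667
Numerator Σ(Δz_t−Δz̄)(Δz_{t+1}−Δz̄) = -1824.7778
Denominator Σ(Δz_t−Δz̄)² = 2128.0000
r_1(Δz) = -1824.7778 / 2128.0000 = -0.858

-0.858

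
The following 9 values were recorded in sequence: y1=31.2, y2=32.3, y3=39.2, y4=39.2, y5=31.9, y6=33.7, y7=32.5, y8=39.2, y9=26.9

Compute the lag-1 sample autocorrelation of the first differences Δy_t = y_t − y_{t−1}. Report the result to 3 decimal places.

First differences Δy: 1.1, 6.9, 0.0, -7.3, 1.8, -1.2, 6.7, -12.3
Mean of differences = -0.5375
Numerator Σ(Δy_t−Δȳ)(Δy_{t+1}−Δȳ) = -94.7402
Denominator Σ(Δy_t−Δȳ)² = 300.6588
r_1(Δy) = -94.7402 / 300.6588 = -0.315

-0.315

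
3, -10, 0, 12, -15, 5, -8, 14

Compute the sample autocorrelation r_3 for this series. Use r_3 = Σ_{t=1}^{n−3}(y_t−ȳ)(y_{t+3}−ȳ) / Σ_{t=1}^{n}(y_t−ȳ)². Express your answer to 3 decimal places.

-0.157

Mean ȳ = (3 − 10 + 0 + 12 − 15 + 5 − 8 + 14)/8 = 0.1250
Deviations from mean: 2.8750, -10.1250, -0.1250, 11.8750, -15.1250, 4.8750, -8.1250, 13.8750
Σ(y_t−ȳ)(y_{t+3}−ȳ) = (34.1406) + (153.1406) + (-0.6094) + (-96.4844) + (-209.8594) = -119.6719
Denominator Σ(y_t−ȳ)² = 762.8750
r_3 = -119.6719 / 762.8750 = -0.157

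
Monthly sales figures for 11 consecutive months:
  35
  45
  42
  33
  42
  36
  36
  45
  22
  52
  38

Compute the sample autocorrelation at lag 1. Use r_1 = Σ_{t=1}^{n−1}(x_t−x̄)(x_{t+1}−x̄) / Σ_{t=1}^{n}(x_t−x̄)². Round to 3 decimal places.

-0.640

Mean x̄ = (35 + 45 + 42 + 33 + 42 + 36 + 36 + 45 + 22 + 52 + 38)/11 = 38.7273
Numerator Σ_{t=1}^{10}(x_t−x̄)(x_{t+1}−x̄) = -395.5289
Denominator Σ(x_t−x̄)² = 618.1818
r_1 = -395.5289 / 618.1818 = -0.640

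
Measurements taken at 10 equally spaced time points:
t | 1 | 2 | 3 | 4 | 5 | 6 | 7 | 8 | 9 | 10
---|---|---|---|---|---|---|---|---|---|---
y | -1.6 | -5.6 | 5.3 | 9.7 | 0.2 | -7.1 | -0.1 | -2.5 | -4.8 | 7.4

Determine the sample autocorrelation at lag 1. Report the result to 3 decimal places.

0.031

Mean ȳ = (-1.6 − 5.6 + 5.3 + 9.7 + 0.2 − 7.1 − 0.1 − 2.5 − 4.8 + 7.4)/10 = 0.0900
Numerator Σ_{t=1}^{9}(y_t−ȳ)(y_{t+1}−ȳ) = 9.0829
Denominator Σ(y_t−ȳ)² = 290.5290
r_1 = 9.0829 / 290.5290 = 0.031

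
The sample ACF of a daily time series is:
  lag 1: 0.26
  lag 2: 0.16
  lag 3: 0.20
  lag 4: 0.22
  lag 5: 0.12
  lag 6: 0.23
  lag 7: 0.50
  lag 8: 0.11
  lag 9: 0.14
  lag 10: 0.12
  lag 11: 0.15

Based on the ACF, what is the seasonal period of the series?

7

The largest autocorrelation is r_7 = 0.50; the remaining lags stay at or below 0.26. The elevated value at lag 1 (0.26), dropping to 0.16 at lag 2, reflects decaying short-term dependence rather than seasonality.
The dominant spike at lag 7 indicates a seasonal period of 7.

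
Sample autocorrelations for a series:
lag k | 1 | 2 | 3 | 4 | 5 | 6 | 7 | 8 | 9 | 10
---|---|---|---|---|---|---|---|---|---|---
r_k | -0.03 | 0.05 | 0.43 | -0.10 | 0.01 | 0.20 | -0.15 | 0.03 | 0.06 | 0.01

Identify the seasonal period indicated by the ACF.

3

The largest autocorrelation is r_3 = 0.43, with a weaker echo at lag 6 (0.20); the remaining lags stay at or below 0.06.
The dominant spike at lag 3 indicates a seasonal period of 3.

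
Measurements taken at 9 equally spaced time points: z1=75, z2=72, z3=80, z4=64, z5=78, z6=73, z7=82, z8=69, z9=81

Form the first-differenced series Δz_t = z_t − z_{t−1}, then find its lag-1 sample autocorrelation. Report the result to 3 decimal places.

First differences Δz: -3, 8, -16, 14, -5, 9, -13, 12
Mean of differences = 0.7500
Numerator Σ(Δz_t−Δz̄)(Δz_{t+1}−Δz̄) = -762.3125
Denominator Σ(Δz_t−Δz̄)² = 939.5000
r_1(Δz) = -762.3125 / 939.5000 = -0.811

-0.811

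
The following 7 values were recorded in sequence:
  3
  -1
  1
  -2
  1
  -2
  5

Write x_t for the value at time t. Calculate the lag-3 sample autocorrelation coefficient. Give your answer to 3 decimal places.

Mean x̄ = (3 − 1 + 1 − 2 + 1 − 2 + 5)/7 = 0.7143
Deviations from mean: 2.2857, -1.7143, 0.2857, -2.7143, 0.2857, -2.7143, 4.2857
Σ(x_t−x̄)(x_{t+3}−x̄) = (-6.2041) + (-0.4898) + (-0.7755) + (-11.6327) = -19.1020
Denominator Σ(x_t−x̄)² = 41.4286
r_3 = -19.1020 / 41.4286 = -0.461

-0.461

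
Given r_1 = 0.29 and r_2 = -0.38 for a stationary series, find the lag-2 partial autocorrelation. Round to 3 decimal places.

φ_{22} = (r_2 − r_1²) / (1 − r_1²)
r_1² = (0.29)² = 0.0841
Numerator = -0.38 − 0.0841 = -0.4641; denominator = 1 − 0.0841 = 0.9159
φ_{22} = -0.4641 / 0.9159 = -0.507

-0.507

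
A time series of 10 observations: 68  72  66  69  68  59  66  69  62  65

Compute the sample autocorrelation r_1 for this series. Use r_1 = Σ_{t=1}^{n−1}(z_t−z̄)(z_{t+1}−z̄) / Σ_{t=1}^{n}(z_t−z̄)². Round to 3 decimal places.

Mean z̄ = (68 + 72 + 66 + 69 + 68 + 59 + 66 + 69 + 62 + 65)/10 = 66.4000
Numerator Σ_{t=1}^{9}(z_t−z̄)(z_{t+1}−z̄) = -5.3600
Denominator Σ(z_t−z̄)² = 126.4000
r_1 = -5.3600 / 126.4000 = -0.042

-0.042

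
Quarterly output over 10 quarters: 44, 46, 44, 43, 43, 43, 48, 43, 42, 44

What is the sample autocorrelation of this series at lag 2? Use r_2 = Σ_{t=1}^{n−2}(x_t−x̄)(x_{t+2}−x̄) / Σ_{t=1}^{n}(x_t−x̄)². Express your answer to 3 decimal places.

Mean x̄ = (44 + 46 + 44 + 43 + 43 + 43 + 48 + 43 + 42 + 44)/10 = 44.0000
Numerator Σ_{t=1}^{8}(x_t−x̄)(x_{t+2}−x̄) = -12.0000
Denominator Σ(x_t−x̄)² = 28.0000
r_2 = -12.0000 / 28.0000 = -0.429

-0.429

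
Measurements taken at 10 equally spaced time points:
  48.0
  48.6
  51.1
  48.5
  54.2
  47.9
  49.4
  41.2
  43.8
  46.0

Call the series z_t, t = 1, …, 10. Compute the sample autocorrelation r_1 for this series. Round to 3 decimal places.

Mean z̄ = (48.0 + 48.6 + 51.1 + 48.5 + 54.2 + 47.9 + 49.4 + 41.2 + 43.8 + 46.0)/10 = 47.8700
Numerator Σ_{t=1}^{9}(z_t−z̄)(z_{t+1}−z̄) = 33.2641
Denominator Σ(z_t−z̄)² = 118.3410
r_1 = 33.2641 / 118.3410 = 0.281

0.281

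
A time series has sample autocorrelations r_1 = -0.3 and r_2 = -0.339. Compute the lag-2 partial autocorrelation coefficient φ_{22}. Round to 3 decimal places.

-0.471

φ_{22} = (r_2 − r_1²) / (1 − r_1²)
r_1² = (-0.3)² = 0.09
Numerator = -0.339 − 0.0900 = -0.4290; denominator = 1 − 0.0900 = 0.9100
φ_{22} = -0.4290 / 0.9100 = -0.471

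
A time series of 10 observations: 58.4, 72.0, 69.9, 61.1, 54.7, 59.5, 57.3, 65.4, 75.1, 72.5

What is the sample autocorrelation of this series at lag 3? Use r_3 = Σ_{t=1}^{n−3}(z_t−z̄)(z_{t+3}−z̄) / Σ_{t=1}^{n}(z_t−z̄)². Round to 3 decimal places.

-0.356

Mean z̄ = (58.4 + 72.0 + 69.9 + 61.1 + 54.7 + 59.5 + 57.3 + 65.4 + 75.1 + 72.5)/10 = 64.5900
Numerator Σ_{t=1}^{7}(z_t−z̄)(z_{t+3}−z̄) = -172.4383
Denominator Σ(z_t−z̄)² = 484.1490
r_3 = -172.4383 / 484.1490 = -0.356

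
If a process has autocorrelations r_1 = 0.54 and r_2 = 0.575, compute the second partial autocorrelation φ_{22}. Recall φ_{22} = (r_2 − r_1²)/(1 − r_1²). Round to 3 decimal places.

φ_{22} = (r_2 − r_1²) / (1 − r_1²)
r_1² = (0.54)² = 0.2916
Numerator = 0.575 − 0.2916 = 0.2834; denominator = 1 − 0.2916 = 0.7084
φ_{22} = 0.2834 / 0.7084 = 0.400

0.400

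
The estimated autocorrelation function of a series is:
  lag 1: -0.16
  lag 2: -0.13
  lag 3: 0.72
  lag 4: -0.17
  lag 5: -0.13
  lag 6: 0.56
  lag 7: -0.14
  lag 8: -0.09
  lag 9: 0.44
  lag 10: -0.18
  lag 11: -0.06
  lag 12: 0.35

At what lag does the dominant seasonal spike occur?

3

The largest autocorrelation is r_3 = 0.72, with weaker echoes at lags 6 (0.56), 9 (0.44) and 12 (0.35); the remaining lags stay at or below -0.06.
The dominant spike at lag 3 indicates a seasonal period of 3.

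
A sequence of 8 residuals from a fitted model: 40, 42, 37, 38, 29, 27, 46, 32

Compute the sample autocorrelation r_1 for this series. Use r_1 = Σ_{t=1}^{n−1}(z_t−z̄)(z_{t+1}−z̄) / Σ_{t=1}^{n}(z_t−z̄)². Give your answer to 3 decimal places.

Mean z̄ = (40 + 42 + 37 + 38 + 29 + 27 + 46 + 32)/8 = 36.3750
Deviations from mean: 3.6250, 5.6250, 0.6250, 1.6250, -7.3750, -9.3750, 9.6250, -4.3750
Numerator Σ_{t=1}^{7}(z_t−z̄)(z_{t+1}−z̄) = -50.2656
Denominator Σ(z_t−z̄)² = 301.8750
r_1 = -50.2656 / 301.8750 = -0.167

-0.167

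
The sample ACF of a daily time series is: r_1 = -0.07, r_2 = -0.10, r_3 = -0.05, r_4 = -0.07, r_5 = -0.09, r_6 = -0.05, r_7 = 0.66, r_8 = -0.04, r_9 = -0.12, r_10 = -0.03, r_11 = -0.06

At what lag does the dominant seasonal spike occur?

7

The largest autocorrelation is r_7 = 0.66; the remaining lags stay at or below -0.03.
The dominant spike at lag 7 indicates a seasonal period of 7.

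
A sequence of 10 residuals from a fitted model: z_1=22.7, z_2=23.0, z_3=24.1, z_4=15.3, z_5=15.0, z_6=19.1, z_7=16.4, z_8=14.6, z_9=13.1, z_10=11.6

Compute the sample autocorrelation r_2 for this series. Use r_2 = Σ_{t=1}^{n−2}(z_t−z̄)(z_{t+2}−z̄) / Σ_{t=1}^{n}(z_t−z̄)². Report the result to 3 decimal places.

0.125

Mean z̄ = (22.7 + 23.0 + 24.1 + 15.3 + 15.0 + 19.1 + 16.4 + 14.6 + 13.1 + 11.6)/10 = 17.4900
Numerator Σ_{t=1}^{8}(z_t−z̄)(z_{t+2}−z̄) = 22.2548
Denominator Σ(z_t−z̄)² = 178.2890
r_2 = 22.2548 / 178.2890 = 0.125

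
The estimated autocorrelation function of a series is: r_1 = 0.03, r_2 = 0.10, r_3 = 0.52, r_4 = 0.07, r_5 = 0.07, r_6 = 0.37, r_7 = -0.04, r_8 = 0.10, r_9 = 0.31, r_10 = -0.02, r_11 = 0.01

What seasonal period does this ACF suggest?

3

The largest autocorrelation is r_3 = 0.52, with weaker echoes at lags 6 (0.37) and 9 (0.31); the remaining lags stay at or below 0.10.
The dominant spike at lag 3 indicates a seasonal period of 3.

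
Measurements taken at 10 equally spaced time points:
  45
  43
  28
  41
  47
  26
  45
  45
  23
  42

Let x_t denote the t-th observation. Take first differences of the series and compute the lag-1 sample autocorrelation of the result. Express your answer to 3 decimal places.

-0.498

First differences Δx: -2, -15, 13, 6, -21, 19, 0, -22, 19
Mean of differences = -0.3333
Numerator Σ(Δx_t−Δx̄)(Δx_{t+1}−Δx̄) = -1036.7778
Denominator Σ(Δx_t−Δx̄)² = 2080.0000
r_1(Δx) = -1036.7778 / 2080.0000 = -0.498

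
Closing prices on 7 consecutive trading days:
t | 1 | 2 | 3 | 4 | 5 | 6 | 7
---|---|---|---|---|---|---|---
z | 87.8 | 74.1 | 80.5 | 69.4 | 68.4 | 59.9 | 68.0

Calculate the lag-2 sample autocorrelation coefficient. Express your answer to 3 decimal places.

0.281

Mean z̄ = (87.8 + 74.1 + 80.5 + 69.4 + 68.4 + 59.9 + 68.0)/7 = 72.5857
Σ(z_t−z̄)(z_{t+2}−z̄) = (120.4102) + (-4.8241) + (-33.1269) + (40.4131) + (19.1945) = 142.0667
Denominator Σ(z_t−z̄)² = 506.0286
r_2 = 142.0667 / 506.0286 = 0.281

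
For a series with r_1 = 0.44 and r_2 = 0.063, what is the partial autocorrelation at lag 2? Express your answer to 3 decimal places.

-0.162

φ_{22} = (r_2 − r_1²) / (1 − r_1²)
r_1² = (0.44)² = 0.1936
Numerator = 0.063 − 0.1936 = -0.1306; denominator = 1 − 0.1936 = 0.8064
φ_{22} = -0.1306 / 0.8064 = -0.162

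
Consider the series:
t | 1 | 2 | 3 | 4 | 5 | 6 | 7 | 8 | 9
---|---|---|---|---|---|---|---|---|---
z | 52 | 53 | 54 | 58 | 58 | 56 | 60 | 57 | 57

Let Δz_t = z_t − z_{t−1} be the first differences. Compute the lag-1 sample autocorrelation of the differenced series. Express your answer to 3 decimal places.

First differences Δz: 1, 1, 4, 0, -2, 4, -3, 0
Mean of differences = 0.6250
Numerator Σ(Δz_t−Δz̄)(Δz_{t+1}−Δz̄) = -17.8906
Denominator Σ(Δz_t−Δz̄)² = 43.8750
r_1(Δz) = -17.8906 / 43.8750 = -0.408

-0.408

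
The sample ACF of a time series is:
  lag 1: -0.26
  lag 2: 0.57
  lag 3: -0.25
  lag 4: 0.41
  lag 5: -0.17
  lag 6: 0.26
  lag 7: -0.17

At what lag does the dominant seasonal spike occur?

2

The largest autocorrelation is r_2 = 0.57, with weaker echoes at lags 4 (0.41) and 6 (0.26); the remaining lags stay at or below -0.17.
The dominant spike at lag 2 indicates a seasonal period of 2.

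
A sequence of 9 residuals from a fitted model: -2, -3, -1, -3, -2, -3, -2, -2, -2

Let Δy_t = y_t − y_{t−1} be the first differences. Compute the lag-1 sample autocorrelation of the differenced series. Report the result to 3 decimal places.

-0.833

First differences Δy: -1, 2, -2, 1, -1, 1, 0, 0
Mean of differences = 0.0000
Numerator Σ(Δy_t−Δȳ)(Δy_{t+1}−Δȳ) = -10.0000
Denominator Σ(Δy_t−Δȳ)² = 12.0000
r_1(Δy) = -10.0000 / 12.0000 = -0.833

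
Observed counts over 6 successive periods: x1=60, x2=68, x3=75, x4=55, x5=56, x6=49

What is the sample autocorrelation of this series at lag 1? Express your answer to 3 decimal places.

Mean x̄ = (60 + 68 + 75 + 55 + 56 + 49)/6 = 60.5000
Deviations from mean: -0.5000, 7.5000, 14.5000, -5.5000, -4.5000, -11.5000
Numerator Σ_{t=1}^{5}(x_t−x̄)(x_{t+1}−x̄) = 101.7500
Denominator Σ(x_t−x̄)² = 449.5000
r_1 = 101.7500 / 449.5000 = 0.226

0.226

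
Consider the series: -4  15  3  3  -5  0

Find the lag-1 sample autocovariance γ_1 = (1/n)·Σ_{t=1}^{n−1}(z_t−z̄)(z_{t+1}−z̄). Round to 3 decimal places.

-9.500

Mean z̄ = (-4 + 15 + 3 + 3 − 5 + 0)/6 = 2.0000
Σ_{t=1}^{5}(z_t−z̄)(z_{t+1}−z̄) = -57.0000
γ_1 = -57.0000 / 6 = -9.500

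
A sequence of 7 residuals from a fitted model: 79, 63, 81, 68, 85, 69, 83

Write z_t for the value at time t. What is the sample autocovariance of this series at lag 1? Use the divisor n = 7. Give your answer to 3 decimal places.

-48.047

Mean z̄ = (79 + 63 + 81 + 68 + 85 + 69 + 83)/7 = 75.4286
Σ_{t=1}^{6}(z_t−z̄)(z_{t+1}−z̄) = -336.3265
γ_1 = -336.3265 / 7 = -48.047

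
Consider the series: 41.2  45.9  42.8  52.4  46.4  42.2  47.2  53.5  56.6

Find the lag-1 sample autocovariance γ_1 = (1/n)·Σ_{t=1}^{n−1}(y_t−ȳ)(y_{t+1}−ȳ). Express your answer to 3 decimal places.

5.506

Mean ȳ = (41.2 + 45.9 + 42.8 + 52.4 + 46.4 + 42.2 + 47.2 + 53.5 + 56.6)/9 = 47.5778
Σ_{t=1}^{8}(y_t−ȳ)(y_{t+1}−ȳ) = 49.5573
γ_1 = 49.5573 / 9 = 5.506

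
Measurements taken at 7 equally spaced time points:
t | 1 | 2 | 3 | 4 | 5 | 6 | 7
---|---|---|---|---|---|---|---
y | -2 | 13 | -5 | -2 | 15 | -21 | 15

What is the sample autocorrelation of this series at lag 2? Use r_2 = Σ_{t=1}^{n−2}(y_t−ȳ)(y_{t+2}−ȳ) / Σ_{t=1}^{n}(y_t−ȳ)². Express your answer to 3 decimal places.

Mean ȳ = (-2 + 13 − 5 − 2 + 15 − 21 + 15)/7 = 1.8571
Deviations from mean: -3.8571, 11.1429, -6.8571, -3.8571, 13.1429, -22.8571, 13.1429
Σ(y_t−ȳ)(y_{t+2}−ȳ) = (26.4490) + (-42.9796) + (-90.1224) + (88.1633) + (172.7347) = 154.2449
Denominator Σ(y_t−ȳ)² = 1068.8571
r_2 = 154.2449 / 1068.8571 = 0.144

0.144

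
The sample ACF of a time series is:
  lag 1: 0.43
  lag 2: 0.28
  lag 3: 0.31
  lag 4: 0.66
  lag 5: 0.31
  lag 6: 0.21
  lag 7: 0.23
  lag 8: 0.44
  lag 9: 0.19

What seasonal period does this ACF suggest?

The largest autocorrelation is r_4 = 0.66, with a weaker echo at lag 8 (0.44); the remaining lags stay at or below 0.43. The elevated value at lag 1 (0.43), dropping to 0.28 at lag 2, reflects decaying short-term dependence rather than seasonality.
The dominant spike at lag 4 indicates a seasonal period of 4.

4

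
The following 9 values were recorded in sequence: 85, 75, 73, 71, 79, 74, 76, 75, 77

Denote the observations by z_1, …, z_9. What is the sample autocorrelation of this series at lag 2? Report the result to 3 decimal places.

Mean z̄ = (85 + 75 + 73 + 71 + 79 + 74 + 76 + 75 + 77)/9 = 76.1111
Σ(z_t−z̄)(z_{t+2}−z̄) = (-27.6543) + (5.6790) + (-8.9877) + (10.7901) + (-0.3210) + (2.3457) + (-0.0988) = -18.2469
Denominator Σ(z_t−z̄)² = 130.8889
r_2 = -18.2469 / 130.8889 = -0.139

-0.139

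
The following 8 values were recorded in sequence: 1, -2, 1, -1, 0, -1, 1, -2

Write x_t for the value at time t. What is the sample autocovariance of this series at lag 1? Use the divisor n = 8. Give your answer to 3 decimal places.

Mean x̄ = (1 − 2 + 1 − 1 + 0 − 1 + 1 − 2)/8 = -0.3750
Deviations: 1.3750, -1.6250, 1.3750, -0.6250, 0.3750, -0.6250, 1.3750, -1.6250
Σ_{t=1}^{7}(x_t−x̄)(x_{t+1}−x̄) = -8.8906
γ_1 = -8.8906 / 8 = -1.111

-1.111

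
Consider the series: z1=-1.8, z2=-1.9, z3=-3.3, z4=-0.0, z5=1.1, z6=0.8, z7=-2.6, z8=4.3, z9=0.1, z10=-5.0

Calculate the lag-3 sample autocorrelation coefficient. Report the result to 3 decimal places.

Mean z̄ = (-1.8 − 1.9 − 3.3 − 0.0 + 1.1 + 0.8 − 2.6 + 4.3 + 0.1 − 5.0)/10 = -0.8300
Σ(z_t−z̄)(z_{t+3}−z̄) = (-0.8051) + (-2.0651) + (-4.0261) + (-1.4691) + (9.9009) + (1.5159) + (7.3809) = 10.4323
Denominator Σ(z_t−z̄)² = 62.9610
r_3 = 10.4323 / 62.9610 = 0.166

0.166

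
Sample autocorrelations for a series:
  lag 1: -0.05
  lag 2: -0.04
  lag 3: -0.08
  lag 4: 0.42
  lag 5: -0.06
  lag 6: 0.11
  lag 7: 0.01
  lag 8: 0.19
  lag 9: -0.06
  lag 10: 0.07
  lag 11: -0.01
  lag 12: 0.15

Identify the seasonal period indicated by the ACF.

The largest autocorrelation is r_4 = 0.42, with weaker echoes at lags 8 (0.19) and 12 (0.15); the remaining lags stay at or below 0.11.
The dominant spike at lag 4 indicates a seasonal period of 4.

4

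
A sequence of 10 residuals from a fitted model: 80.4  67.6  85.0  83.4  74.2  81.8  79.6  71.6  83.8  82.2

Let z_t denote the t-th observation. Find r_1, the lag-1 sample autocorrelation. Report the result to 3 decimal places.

Mean z̄ = (80.4 + 67.6 + 85.0 + 83.4 + 74.2 + 81.8 + 79.6 + 71.6 + 83.8 + 82.2)/10 = 78.9600
Numerator Σ_{t=1}^{9}(z_t−z̄)(z_{t+1}−z̄) = -115.6416
Denominator Σ(z_t−z̄)² = 306.5440
r_1 = -115.6416 / 306.5440 = -0.377

-0.377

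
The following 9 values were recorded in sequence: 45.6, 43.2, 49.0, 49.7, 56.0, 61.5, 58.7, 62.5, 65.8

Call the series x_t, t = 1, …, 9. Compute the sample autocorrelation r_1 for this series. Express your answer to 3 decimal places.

0.665

Mean x̄ = (45.6 + 43.2 + 49.0 + 49.7 + 56.0 + 61.5 + 58.7 + 62.5 + 65.8)/9 = 54.6667
Numerator Σ_{t=1}^{8}(x_t−x̄)(x_{t+1}−x̄) = 345.9422
Denominator Σ(x_t−x̄)² = 520.5200
r_1 = 345.9422 / 520.5200 = 0.665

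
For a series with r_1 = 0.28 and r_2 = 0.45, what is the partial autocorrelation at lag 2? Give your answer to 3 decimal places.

0.403

φ_{22} = (r_2 − r_1²) / (1 − r_1²)
r_1² = (0.28)² = 0.0784
Numerator = 0.45 − 0.0784 = 0.3716; denominator = 1 − 0.0784 = 0.9216
φ_{22} = 0.3716 / 0.9216 = 0.403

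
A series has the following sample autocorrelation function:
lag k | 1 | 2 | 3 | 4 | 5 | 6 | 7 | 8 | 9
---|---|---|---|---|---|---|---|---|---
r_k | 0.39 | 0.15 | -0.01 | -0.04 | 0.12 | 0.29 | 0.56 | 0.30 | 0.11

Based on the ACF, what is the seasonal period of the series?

The largest autocorrelation is r_7 = 0.56; the remaining lags stay at or below 0.39. The elevated value at lag 1 (0.39), dropping to 0.15 at lag 2, reflects decaying short-term dependence rather than seasonality.
The dominant spike at lag 7 indicates a seasonal period of 7.

7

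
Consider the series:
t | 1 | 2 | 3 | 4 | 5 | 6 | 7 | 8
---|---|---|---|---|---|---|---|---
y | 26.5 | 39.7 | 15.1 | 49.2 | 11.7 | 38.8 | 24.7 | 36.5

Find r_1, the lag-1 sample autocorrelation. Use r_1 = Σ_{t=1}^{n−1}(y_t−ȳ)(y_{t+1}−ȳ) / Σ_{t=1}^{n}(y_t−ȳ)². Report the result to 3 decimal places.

Mean ȳ = (26.5 + 39.7 + 15.1 + 49.2 + 11.7 + 38.8 + 24.7 + 36.5)/8 = 30.2750
Deviations from mean: -3.7750, 9.4250, -15.1750, 18.9250, -18.5750, 8.5250, -5.5750, 6.2250
Σ(y_t−ȳ)(y_{t+1}−ȳ) = (-35.5794) + (-143.0244) + (-287.1869) + (-351.5319) + (-158.3519) + (-47.5269) + (-34.7044) = -1057.9056
Denominator Σ(y_t−ȳ)² = 1179.0550
r_1 = -1057.9056 / 1179.0550 = -0.897

-0.897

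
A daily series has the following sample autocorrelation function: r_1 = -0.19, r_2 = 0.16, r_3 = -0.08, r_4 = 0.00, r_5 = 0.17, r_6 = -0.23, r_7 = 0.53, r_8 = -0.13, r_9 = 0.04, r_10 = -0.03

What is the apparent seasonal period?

The largest autocorrelation is r_7 = 0.53; the remaining lags stay at or below 0.17.
The dominant spike at lag 7 indicates a seasonal period of 7.

7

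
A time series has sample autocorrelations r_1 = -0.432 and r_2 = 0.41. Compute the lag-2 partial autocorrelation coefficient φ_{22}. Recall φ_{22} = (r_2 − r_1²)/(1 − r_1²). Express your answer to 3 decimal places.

0.275

φ_{22} = (r_2 − r_1²) / (1 − r_1²)
r_1² = (-0.432)² = 0.186624
Numerator = 0.41 − 0.1866 = 0.2234; denominator = 1 − 0.1866 = 0.8134
φ_{22} = 0.2234 / 0.8134 = 0.275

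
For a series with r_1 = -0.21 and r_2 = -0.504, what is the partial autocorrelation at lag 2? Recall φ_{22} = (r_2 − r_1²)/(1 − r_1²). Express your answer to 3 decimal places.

-0.573

φ_{22} = (r_2 − r_1²) / (1 − r_1²)
r_1² = (-0.21)² = 0.0441
Numerator = -0.504 − 0.0441 = -0.5481; denominator = 1 − 0.0441 = 0.9559
φ_{22} = -0.5481 / 0.9559 = -0.573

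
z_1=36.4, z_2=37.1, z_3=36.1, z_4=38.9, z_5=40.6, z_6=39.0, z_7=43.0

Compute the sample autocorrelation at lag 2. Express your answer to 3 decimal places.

Mean z̄ = (36.4 + 37.1 + 36.1 + 38.9 + 40.6 + 39.0 + 43.0)/7 = 38.7286
Numerator Σ_{t=1}^{5}(z_t−z̄)(z_{t+2}−z̄) = 8.9627
Denominator Σ(z_t−z̄)² = 36.8343
r_2 = 8.9627 / 36.8343 = 0.243

0.243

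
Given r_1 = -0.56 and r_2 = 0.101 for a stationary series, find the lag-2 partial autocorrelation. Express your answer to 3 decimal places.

φ_{22} = (r_2 − r_1²) / (1 − r_1²)
r_1² = (-0.56)² = 0.3136
Numerator = 0.101 − 0.3136 = -0.2126; denominator = 1 − 0.3136 = 0.6864
φ_{22} = -0.2126 / 0.6864 = -0.310

-0.310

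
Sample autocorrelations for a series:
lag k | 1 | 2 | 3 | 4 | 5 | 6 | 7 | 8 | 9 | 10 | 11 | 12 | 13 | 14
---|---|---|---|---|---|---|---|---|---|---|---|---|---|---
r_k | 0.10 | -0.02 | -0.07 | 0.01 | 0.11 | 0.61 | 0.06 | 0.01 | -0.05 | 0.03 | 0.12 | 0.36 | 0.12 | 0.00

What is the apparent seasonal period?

The largest autocorrelation is r_6 = 0.61, with a weaker echo at lag 12 (0.36); the remaining lags stay at or below 0.12.
The dominant spike at lag 6 indicates a seasonal period of 6.

6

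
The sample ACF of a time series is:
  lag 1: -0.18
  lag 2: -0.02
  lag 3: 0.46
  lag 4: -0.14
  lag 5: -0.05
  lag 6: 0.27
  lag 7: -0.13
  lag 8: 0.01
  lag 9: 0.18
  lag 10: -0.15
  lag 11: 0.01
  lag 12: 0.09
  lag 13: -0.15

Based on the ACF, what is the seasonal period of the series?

3

The largest autocorrelation is r_3 = 0.46, with weaker echoes at lags 6 (0.27) and 9 (0.18); the remaining lags stay at or below 0.09.
The dominant spike at lag 3 indicates a seasonal period of 3.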